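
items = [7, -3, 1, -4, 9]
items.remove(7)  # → [-3, 1, -4, 9]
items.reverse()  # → [9, -4, 1, -3]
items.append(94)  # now [9, -4, 1, -3, 94]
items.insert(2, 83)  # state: [9, -4, 83, 1, -3, 94]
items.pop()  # 94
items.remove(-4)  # [9, 83, 1, -3]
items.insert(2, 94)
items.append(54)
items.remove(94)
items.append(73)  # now [9, 83, 1, -3, 54, 73]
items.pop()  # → 73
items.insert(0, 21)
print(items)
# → [21, 9, 83, 1, -3, 54]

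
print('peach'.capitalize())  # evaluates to Peach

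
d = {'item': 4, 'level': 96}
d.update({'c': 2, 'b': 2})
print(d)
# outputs {'item': 4, 'level': 96, 'c': 2, 'b': 2}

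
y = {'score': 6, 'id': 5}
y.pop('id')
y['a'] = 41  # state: {'score': 6, 'a': 41}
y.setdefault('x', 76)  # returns 76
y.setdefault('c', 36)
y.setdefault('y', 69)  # 69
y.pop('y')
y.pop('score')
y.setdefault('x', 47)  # 76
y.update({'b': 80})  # {'a': 41, 'x': 76, 'c': 36, 'b': 80}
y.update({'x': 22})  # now {'a': 41, 'x': 22, 'c': 36, 'b': 80}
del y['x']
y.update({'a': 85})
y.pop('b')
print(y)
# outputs {'a': 85, 'c': 36}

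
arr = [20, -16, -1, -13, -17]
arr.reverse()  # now [-17, -13, -1, -16, 20]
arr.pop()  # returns 20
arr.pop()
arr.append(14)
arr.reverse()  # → [14, -1, -13, -17]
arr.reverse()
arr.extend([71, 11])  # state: [-17, -13, -1, 14, 71, 11]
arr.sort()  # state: [-17, -13, -1, 11, 14, 71]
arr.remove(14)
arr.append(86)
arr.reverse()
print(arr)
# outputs [86, 71, 11, -1, -13, -17]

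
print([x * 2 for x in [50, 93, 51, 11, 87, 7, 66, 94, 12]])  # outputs [100, 186, 102, 22, 174, 14, 132, 188, 24]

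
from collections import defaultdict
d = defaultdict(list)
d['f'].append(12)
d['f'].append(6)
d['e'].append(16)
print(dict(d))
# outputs {'f': [12, 6], 'e': [16]}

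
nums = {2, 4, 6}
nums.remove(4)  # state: {2, 6}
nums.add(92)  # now {2, 6, 92}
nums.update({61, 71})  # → {2, 6, 61, 71, 92}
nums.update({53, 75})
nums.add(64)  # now {2, 6, 53, 61, 64, 71, 75, 92}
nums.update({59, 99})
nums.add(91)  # {2, 6, 53, 59, 61, 64, 71, 75, 91, 92, 99}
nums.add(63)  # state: {2, 6, 53, 59, 61, 63, 64, 71, 75, 91, 92, 99}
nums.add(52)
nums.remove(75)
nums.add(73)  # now {2, 6, 52, 53, 59, 61, 63, 64, 71, 73, 91, 92, 99}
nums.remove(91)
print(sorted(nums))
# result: [2, 6, 52, 53, 59, 61, 63, 64, 71, 73, 92, 99]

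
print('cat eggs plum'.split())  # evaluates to ['cat', 'eggs', 'plum']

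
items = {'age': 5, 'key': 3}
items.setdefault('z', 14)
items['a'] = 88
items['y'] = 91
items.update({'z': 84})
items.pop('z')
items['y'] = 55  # {'age': 5, 'key': 3, 'a': 88, 'y': 55}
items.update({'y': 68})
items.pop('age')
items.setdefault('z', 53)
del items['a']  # {'key': 3, 'y': 68, 'z': 53}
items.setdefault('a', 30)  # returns 30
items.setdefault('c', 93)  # 93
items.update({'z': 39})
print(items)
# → {'key': 3, 'y': 68, 'z': 39, 'a': 30, 'c': 93}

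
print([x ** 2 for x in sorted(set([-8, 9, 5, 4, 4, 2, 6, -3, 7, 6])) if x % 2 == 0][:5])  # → [64, 4, 16, 36]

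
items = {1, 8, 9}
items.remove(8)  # {1, 9}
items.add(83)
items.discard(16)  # {1, 9, 83}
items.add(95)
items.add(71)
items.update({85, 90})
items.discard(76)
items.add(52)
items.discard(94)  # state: {1, 9, 52, 71, 83, 85, 90, 95}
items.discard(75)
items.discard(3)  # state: {1, 9, 52, 71, 83, 85, 90, 95}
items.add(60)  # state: {1, 9, 52, 60, 71, 83, 85, 90, 95}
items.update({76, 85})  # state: {1, 9, 52, 60, 71, 76, 83, 85, 90, 95}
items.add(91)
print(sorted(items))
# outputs [1, 9, 52, 60, 71, 76, 83, 85, 90, 91, 95]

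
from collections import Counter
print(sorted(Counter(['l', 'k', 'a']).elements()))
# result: ['a', 'k', 'l']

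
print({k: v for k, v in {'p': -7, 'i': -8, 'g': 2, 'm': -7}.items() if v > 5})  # {}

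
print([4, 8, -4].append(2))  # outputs None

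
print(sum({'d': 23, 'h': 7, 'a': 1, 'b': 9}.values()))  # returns 40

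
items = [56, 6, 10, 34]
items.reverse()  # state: [34, 10, 6, 56]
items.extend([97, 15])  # [34, 10, 6, 56, 97, 15]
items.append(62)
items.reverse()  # [62, 15, 97, 56, 6, 10, 34]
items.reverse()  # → [34, 10, 6, 56, 97, 15, 62]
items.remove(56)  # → [34, 10, 6, 97, 15, 62]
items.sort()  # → [6, 10, 15, 34, 62, 97]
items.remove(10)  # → [6, 15, 34, 62, 97]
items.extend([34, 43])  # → [6, 15, 34, 62, 97, 34, 43]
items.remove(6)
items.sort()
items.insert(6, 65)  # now [15, 34, 34, 43, 62, 97, 65]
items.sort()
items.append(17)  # [15, 34, 34, 43, 62, 65, 97, 17]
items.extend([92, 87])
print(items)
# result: [15, 34, 34, 43, 62, 65, 97, 17, 92, 87]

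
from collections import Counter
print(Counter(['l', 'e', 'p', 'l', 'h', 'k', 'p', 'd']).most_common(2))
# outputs [('l', 2), ('p', 2)]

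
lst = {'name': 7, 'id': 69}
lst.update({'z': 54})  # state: {'name': 7, 'id': 69, 'z': 54}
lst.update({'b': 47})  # {'name': 7, 'id': 69, 'z': 54, 'b': 47}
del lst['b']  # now {'name': 7, 'id': 69, 'z': 54}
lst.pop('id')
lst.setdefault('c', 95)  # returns 95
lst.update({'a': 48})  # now {'name': 7, 'z': 54, 'c': 95, 'a': 48}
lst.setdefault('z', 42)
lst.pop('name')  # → 7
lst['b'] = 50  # {'z': 54, 'c': 95, 'a': 48, 'b': 50}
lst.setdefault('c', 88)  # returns 95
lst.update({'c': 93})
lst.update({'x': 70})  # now {'z': 54, 'c': 93, 'a': 48, 'b': 50, 'x': 70}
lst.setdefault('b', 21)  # 50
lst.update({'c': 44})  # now {'z': 54, 'c': 44, 'a': 48, 'b': 50, 'x': 70}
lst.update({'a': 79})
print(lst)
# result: {'z': 54, 'c': 44, 'a': 79, 'b': 50, 'x': 70}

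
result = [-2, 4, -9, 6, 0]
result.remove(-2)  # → [4, -9, 6, 0]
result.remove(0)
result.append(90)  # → [4, -9, 6, 90]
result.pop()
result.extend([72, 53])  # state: [4, -9, 6, 72, 53]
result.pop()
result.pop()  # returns 72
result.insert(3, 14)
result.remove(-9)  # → [4, 6, 14]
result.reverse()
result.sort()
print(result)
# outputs [4, 6, 14]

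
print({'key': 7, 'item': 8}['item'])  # 8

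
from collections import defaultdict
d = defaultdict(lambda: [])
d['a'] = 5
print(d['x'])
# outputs []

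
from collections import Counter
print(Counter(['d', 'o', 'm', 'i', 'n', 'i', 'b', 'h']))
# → Counter({'i': 2, 'd': 1, 'o': 1, 'm': 1, 'n': 1, 'b': 1, 'h': 1})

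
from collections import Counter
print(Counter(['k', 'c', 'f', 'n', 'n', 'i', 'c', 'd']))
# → Counter({'c': 2, 'n': 2, 'k': 1, 'f': 1, 'i': 1, 'd': 1})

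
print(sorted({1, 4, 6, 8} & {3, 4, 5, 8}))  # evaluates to [4, 8]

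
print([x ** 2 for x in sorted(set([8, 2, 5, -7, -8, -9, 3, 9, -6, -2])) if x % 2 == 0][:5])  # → [64, 36, 4, 4, 64]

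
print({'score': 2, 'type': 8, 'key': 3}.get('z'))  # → None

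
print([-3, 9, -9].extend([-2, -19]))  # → None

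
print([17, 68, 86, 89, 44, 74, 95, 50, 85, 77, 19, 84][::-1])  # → [84, 19, 77, 85, 50, 95, 74, 44, 89, 86, 68, 17]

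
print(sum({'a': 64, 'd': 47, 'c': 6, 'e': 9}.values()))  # 126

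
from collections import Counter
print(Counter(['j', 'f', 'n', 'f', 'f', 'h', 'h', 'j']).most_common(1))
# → [('f', 3)]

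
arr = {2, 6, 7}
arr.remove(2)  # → {6, 7}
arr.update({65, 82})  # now {6, 7, 65, 82}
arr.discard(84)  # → {6, 7, 65, 82}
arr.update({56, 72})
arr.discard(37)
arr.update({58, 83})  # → {6, 7, 56, 58, 65, 72, 82, 83}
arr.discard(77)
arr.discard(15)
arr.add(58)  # {6, 7, 56, 58, 65, 72, 82, 83}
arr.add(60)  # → {6, 7, 56, 58, 60, 65, 72, 82, 83}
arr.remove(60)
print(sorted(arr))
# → [6, 7, 56, 58, 65, 72, 82, 83]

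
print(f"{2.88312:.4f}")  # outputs 2.8831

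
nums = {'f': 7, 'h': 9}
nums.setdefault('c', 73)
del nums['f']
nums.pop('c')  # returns 73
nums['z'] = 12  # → {'h': 9, 'z': 12}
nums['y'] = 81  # {'h': 9, 'z': 12, 'y': 81}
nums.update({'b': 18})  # {'h': 9, 'z': 12, 'y': 81, 'b': 18}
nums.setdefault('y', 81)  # 81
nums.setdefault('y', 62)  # 81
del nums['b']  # {'h': 9, 'z': 12, 'y': 81}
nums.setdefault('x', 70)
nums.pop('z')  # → 12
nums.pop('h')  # 9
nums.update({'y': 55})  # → {'y': 55, 'x': 70}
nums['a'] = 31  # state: {'y': 55, 'x': 70, 'a': 31}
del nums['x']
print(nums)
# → {'y': 55, 'a': 31}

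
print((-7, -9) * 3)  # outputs (-7, -9, -7, -9, -7, -9)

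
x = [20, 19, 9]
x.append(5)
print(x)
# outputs [20, 19, 9, 5]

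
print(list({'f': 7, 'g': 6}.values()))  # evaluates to [7, 6]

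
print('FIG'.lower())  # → fig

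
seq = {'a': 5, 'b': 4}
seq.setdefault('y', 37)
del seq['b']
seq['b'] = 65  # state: {'a': 5, 'y': 37, 'b': 65}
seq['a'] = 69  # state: {'a': 69, 'y': 37, 'b': 65}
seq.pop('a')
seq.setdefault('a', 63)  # 63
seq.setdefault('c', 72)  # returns 72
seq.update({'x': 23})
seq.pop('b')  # 65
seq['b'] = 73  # {'y': 37, 'a': 63, 'c': 72, 'x': 23, 'b': 73}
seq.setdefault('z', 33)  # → 33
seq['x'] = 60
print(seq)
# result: {'y': 37, 'a': 63, 'c': 72, 'x': 60, 'b': 73, 'z': 33}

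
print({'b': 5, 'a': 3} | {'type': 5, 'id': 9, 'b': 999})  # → {'b': 999, 'a': 3, 'type': 5, 'id': 9}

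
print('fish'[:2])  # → fi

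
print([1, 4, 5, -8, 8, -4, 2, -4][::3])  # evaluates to [1, -8, 2]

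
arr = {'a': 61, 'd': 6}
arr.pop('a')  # 61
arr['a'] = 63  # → {'d': 6, 'a': 63}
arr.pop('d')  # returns 6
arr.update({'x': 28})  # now {'a': 63, 'x': 28}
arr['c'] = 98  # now {'a': 63, 'x': 28, 'c': 98}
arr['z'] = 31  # {'a': 63, 'x': 28, 'c': 98, 'z': 31}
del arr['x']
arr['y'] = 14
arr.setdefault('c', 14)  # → 98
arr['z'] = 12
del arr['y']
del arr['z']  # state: {'a': 63, 'c': 98}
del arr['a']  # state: {'c': 98}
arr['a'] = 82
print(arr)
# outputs {'c': 98, 'a': 82}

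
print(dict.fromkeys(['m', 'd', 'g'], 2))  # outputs {'m': 2, 'd': 2, 'g': 2}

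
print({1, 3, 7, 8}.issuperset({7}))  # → True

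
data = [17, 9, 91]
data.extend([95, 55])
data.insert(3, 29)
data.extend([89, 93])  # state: [17, 9, 91, 29, 95, 55, 89, 93]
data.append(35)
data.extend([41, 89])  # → [17, 9, 91, 29, 95, 55, 89, 93, 35, 41, 89]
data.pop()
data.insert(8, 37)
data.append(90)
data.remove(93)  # [17, 9, 91, 29, 95, 55, 89, 37, 35, 41, 90]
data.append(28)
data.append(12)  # [17, 9, 91, 29, 95, 55, 89, 37, 35, 41, 90, 28, 12]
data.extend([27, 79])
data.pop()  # 79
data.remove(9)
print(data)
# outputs [17, 91, 29, 95, 55, 89, 37, 35, 41, 90, 28, 12, 27]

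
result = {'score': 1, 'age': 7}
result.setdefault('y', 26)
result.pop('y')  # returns 26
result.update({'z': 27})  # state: {'score': 1, 'age': 7, 'z': 27}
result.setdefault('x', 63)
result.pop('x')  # 63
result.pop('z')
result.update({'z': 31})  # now {'score': 1, 'age': 7, 'z': 31}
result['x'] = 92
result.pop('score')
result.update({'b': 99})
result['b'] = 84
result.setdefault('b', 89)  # 84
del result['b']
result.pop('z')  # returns 31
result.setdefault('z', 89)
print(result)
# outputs {'age': 7, 'x': 92, 'z': 89}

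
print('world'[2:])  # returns rld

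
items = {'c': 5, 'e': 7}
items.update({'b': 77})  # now {'c': 5, 'e': 7, 'b': 77}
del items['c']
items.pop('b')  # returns 77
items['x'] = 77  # {'e': 7, 'x': 77}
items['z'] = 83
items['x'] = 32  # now {'e': 7, 'x': 32, 'z': 83}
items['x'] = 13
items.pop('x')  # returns 13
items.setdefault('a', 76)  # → 76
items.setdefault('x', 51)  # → 51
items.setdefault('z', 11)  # 83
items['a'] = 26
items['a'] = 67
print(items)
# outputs {'e': 7, 'z': 83, 'a': 67, 'x': 51}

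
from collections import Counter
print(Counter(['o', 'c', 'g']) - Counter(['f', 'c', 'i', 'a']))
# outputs Counter({'o': 1, 'g': 1})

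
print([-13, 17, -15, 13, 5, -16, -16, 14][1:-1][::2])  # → [17, 13, -16]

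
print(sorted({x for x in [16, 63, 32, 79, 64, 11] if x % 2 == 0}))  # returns [16, 32, 64]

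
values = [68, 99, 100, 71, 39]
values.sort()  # [39, 68, 71, 99, 100]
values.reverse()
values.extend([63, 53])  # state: [100, 99, 71, 68, 39, 63, 53]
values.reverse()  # [53, 63, 39, 68, 71, 99, 100]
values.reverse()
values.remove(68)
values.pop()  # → 53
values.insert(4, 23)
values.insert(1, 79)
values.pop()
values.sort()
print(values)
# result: [23, 39, 71, 79, 99, 100]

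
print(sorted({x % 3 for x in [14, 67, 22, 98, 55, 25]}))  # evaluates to [1, 2]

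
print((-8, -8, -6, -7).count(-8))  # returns 2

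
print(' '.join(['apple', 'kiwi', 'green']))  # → apple kiwi green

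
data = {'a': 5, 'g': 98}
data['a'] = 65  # {'a': 65, 'g': 98}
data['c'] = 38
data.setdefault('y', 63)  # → 63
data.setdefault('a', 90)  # 65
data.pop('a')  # 65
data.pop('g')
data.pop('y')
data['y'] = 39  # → {'c': 38, 'y': 39}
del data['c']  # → {'y': 39}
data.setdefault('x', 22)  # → 22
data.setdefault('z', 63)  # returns 63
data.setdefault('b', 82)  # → 82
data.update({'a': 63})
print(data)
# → {'y': 39, 'x': 22, 'z': 63, 'b': 82, 'a': 63}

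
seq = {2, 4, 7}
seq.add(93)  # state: {2, 4, 7, 93}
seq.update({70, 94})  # {2, 4, 7, 70, 93, 94}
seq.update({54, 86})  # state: {2, 4, 7, 54, 70, 86, 93, 94}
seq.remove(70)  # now {2, 4, 7, 54, 86, 93, 94}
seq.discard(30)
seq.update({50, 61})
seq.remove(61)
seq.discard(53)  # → {2, 4, 7, 50, 54, 86, 93, 94}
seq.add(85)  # {2, 4, 7, 50, 54, 85, 86, 93, 94}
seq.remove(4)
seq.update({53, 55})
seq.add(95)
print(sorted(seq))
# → [2, 7, 50, 53, 54, 55, 85, 86, 93, 94, 95]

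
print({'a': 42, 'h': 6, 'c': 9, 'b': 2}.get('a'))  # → 42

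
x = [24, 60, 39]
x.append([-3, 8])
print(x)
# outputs [24, 60, 39, [-3, 8]]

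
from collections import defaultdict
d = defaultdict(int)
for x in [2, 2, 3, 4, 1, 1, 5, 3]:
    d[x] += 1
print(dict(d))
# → {2: 2, 3: 2, 4: 1, 1: 2, 5: 1}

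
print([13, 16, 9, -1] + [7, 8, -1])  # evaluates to [13, 16, 9, -1, 7, 8, -1]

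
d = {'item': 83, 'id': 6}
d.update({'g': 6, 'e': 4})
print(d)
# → {'item': 83, 'id': 6, 'g': 6, 'e': 4}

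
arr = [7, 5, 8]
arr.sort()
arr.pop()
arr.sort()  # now [5, 7]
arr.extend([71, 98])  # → [5, 7, 71, 98]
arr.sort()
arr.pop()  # 98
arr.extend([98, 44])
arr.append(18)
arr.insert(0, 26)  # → [26, 5, 7, 71, 98, 44, 18]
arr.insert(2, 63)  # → [26, 5, 63, 7, 71, 98, 44, 18]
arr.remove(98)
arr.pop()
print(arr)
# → [26, 5, 63, 7, 71, 44]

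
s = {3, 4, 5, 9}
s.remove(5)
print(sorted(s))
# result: [3, 4, 9]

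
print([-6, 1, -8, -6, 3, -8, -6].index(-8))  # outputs 2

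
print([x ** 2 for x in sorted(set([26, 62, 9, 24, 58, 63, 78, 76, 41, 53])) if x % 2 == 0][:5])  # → [576, 676, 3364, 3844, 5776]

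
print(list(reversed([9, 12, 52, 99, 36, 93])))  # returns [93, 36, 99, 52, 12, 9]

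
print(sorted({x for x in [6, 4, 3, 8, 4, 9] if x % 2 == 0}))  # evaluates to [4, 6, 8]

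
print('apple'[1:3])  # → pp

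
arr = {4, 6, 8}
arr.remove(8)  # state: {4, 6}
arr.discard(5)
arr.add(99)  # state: {4, 6, 99}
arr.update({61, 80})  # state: {4, 6, 61, 80, 99}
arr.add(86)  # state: {4, 6, 61, 80, 86, 99}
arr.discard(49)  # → {4, 6, 61, 80, 86, 99}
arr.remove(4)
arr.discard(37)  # {6, 61, 80, 86, 99}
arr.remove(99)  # {6, 61, 80, 86}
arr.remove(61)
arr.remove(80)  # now {6, 86}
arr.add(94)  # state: {6, 86, 94}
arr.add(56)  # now {6, 56, 86, 94}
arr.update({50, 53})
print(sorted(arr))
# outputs [6, 50, 53, 56, 86, 94]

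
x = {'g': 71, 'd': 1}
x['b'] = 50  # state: {'g': 71, 'd': 1, 'b': 50}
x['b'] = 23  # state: {'g': 71, 'd': 1, 'b': 23}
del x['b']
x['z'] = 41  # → {'g': 71, 'd': 1, 'z': 41}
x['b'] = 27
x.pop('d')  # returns 1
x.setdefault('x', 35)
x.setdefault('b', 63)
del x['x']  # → {'g': 71, 'z': 41, 'b': 27}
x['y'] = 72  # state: {'g': 71, 'z': 41, 'b': 27, 'y': 72}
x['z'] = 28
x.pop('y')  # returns 72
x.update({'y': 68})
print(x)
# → {'g': 71, 'z': 28, 'b': 27, 'y': 68}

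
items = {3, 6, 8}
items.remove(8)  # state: {3, 6}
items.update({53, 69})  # {3, 6, 53, 69}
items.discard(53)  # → {3, 6, 69}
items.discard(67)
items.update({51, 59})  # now {3, 6, 51, 59, 69}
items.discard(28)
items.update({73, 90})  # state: {3, 6, 51, 59, 69, 73, 90}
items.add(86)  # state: {3, 6, 51, 59, 69, 73, 86, 90}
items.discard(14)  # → {3, 6, 51, 59, 69, 73, 86, 90}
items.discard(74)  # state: {3, 6, 51, 59, 69, 73, 86, 90}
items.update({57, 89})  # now {3, 6, 51, 57, 59, 69, 73, 86, 89, 90}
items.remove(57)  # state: {3, 6, 51, 59, 69, 73, 86, 89, 90}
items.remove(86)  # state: {3, 6, 51, 59, 69, 73, 89, 90}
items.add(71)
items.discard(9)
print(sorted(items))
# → [3, 6, 51, 59, 69, 71, 73, 89, 90]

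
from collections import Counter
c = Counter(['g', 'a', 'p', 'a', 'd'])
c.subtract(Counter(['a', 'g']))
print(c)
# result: Counter({'a': 1, 'p': 1, 'd': 1, 'g': 0})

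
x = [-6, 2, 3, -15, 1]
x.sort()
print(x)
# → [-15, -6, 1, 2, 3]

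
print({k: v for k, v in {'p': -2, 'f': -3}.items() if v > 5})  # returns {}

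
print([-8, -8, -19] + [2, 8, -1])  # [-8, -8, -19, 2, 8, -1]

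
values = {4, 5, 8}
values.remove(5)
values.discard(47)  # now {4, 8}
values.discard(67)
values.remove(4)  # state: {8}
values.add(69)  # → {8, 69}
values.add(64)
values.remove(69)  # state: {8, 64}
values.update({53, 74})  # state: {8, 53, 64, 74}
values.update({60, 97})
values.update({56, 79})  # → {8, 53, 56, 60, 64, 74, 79, 97}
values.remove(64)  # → {8, 53, 56, 60, 74, 79, 97}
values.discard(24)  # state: {8, 53, 56, 60, 74, 79, 97}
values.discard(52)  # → {8, 53, 56, 60, 74, 79, 97}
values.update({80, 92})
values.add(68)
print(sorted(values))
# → [8, 53, 56, 60, 68, 74, 79, 80, 92, 97]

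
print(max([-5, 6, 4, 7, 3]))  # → 7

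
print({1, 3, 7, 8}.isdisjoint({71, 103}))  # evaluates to True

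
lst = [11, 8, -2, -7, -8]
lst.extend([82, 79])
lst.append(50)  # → [11, 8, -2, -7, -8, 82, 79, 50]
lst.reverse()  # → [50, 79, 82, -8, -7, -2, 8, 11]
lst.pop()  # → 11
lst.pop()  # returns 8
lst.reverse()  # [-2, -7, -8, 82, 79, 50]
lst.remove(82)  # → [-2, -7, -8, 79, 50]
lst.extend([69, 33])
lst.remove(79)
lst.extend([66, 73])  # [-2, -7, -8, 50, 69, 33, 66, 73]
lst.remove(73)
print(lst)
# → [-2, -7, -8, 50, 69, 33, 66]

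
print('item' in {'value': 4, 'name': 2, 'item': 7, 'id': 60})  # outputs True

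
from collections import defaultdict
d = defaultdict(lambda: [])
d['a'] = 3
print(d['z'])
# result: []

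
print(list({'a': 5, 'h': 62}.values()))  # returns [5, 62]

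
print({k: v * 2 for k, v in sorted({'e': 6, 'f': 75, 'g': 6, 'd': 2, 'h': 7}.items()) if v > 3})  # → {'e': 12, 'f': 150, 'g': 12, 'h': 14}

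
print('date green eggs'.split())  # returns ['date', 'green', 'eggs']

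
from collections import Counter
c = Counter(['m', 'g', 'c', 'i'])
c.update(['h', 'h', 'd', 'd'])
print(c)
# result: Counter({'h': 2, 'd': 2, 'm': 1, 'g': 1, 'c': 1, 'i': 1})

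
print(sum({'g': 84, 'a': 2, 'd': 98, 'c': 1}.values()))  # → 185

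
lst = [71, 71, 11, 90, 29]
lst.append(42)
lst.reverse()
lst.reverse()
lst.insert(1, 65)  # [71, 65, 71, 11, 90, 29, 42]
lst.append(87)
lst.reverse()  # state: [87, 42, 29, 90, 11, 71, 65, 71]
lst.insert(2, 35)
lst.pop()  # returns 71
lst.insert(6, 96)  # [87, 42, 35, 29, 90, 11, 96, 71, 65]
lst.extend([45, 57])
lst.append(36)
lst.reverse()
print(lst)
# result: [36, 57, 45, 65, 71, 96, 11, 90, 29, 35, 42, 87]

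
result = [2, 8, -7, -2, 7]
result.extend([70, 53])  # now [2, 8, -7, -2, 7, 70, 53]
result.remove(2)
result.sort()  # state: [-7, -2, 7, 8, 53, 70]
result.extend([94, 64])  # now [-7, -2, 7, 8, 53, 70, 94, 64]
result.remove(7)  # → [-7, -2, 8, 53, 70, 94, 64]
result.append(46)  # [-7, -2, 8, 53, 70, 94, 64, 46]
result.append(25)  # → [-7, -2, 8, 53, 70, 94, 64, 46, 25]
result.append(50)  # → [-7, -2, 8, 53, 70, 94, 64, 46, 25, 50]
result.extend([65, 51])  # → [-7, -2, 8, 53, 70, 94, 64, 46, 25, 50, 65, 51]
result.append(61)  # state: [-7, -2, 8, 53, 70, 94, 64, 46, 25, 50, 65, 51, 61]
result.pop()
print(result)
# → [-7, -2, 8, 53, 70, 94, 64, 46, 25, 50, 65, 51]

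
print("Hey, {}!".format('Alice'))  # Hey, Alice!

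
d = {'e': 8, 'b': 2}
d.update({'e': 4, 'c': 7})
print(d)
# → {'e': 4, 'b': 2, 'c': 7}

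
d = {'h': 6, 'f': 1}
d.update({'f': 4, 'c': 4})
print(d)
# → {'h': 6, 'f': 4, 'c': 4}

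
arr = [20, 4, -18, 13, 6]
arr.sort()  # [-18, 4, 6, 13, 20]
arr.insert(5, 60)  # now [-18, 4, 6, 13, 20, 60]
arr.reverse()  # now [60, 20, 13, 6, 4, -18]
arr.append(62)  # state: [60, 20, 13, 6, 4, -18, 62]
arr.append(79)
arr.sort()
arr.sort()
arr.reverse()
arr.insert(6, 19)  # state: [79, 62, 60, 20, 13, 6, 19, 4, -18]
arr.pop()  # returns -18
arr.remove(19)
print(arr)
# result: [79, 62, 60, 20, 13, 6, 4]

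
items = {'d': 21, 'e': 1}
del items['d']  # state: {'e': 1}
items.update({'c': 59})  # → {'e': 1, 'c': 59}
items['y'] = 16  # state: {'e': 1, 'c': 59, 'y': 16}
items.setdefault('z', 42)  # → 42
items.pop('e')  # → 1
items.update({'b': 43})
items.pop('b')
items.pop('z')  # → 42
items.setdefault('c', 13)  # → 59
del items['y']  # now {'c': 59}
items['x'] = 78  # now {'c': 59, 'x': 78}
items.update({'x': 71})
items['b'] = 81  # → {'c': 59, 'x': 71, 'b': 81}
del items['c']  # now {'x': 71, 'b': 81}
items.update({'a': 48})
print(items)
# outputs {'x': 71, 'b': 81, 'a': 48}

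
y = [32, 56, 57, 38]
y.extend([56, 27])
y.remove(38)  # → [32, 56, 57, 56, 27]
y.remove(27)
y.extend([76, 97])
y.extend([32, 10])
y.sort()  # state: [10, 32, 32, 56, 56, 57, 76, 97]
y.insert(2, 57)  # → [10, 32, 57, 32, 56, 56, 57, 76, 97]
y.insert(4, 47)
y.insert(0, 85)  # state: [85, 10, 32, 57, 32, 47, 56, 56, 57, 76, 97]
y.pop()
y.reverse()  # [76, 57, 56, 56, 47, 32, 57, 32, 10, 85]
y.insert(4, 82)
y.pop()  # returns 85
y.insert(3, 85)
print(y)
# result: [76, 57, 56, 85, 56, 82, 47, 32, 57, 32, 10]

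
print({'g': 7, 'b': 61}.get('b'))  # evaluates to 61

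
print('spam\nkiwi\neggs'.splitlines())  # ['spam', 'kiwi', 'eggs']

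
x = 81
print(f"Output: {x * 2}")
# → Output: 162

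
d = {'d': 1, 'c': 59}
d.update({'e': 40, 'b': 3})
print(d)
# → {'d': 1, 'c': 59, 'e': 40, 'b': 3}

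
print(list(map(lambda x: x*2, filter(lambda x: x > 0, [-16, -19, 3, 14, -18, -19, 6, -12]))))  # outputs [6, 28, 12]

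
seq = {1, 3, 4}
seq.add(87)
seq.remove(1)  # {3, 4, 87}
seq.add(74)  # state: {3, 4, 74, 87}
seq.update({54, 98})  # {3, 4, 54, 74, 87, 98}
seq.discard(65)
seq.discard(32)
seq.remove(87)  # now {3, 4, 54, 74, 98}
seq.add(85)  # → {3, 4, 54, 74, 85, 98}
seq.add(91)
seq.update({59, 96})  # {3, 4, 54, 59, 74, 85, 91, 96, 98}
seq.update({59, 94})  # {3, 4, 54, 59, 74, 85, 91, 94, 96, 98}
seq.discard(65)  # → {3, 4, 54, 59, 74, 85, 91, 94, 96, 98}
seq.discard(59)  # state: {3, 4, 54, 74, 85, 91, 94, 96, 98}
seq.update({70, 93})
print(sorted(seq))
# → [3, 4, 54, 70, 74, 85, 91, 93, 94, 96, 98]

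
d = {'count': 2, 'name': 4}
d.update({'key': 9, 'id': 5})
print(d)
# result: {'count': 2, 'name': 4, 'key': 9, 'id': 5}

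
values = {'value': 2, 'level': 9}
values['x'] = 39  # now {'value': 2, 'level': 9, 'x': 39}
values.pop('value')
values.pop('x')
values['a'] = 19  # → {'level': 9, 'a': 19}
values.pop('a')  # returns 19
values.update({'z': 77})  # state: {'level': 9, 'z': 77}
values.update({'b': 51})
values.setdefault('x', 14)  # 14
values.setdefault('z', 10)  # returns 77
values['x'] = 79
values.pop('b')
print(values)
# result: {'level': 9, 'z': 77, 'x': 79}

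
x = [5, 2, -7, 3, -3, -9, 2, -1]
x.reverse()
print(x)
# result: [-1, 2, -9, -3, 3, -7, 2, 5]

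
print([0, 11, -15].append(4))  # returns None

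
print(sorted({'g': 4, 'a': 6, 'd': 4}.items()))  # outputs [('a', 6), ('d', 4), ('g', 4)]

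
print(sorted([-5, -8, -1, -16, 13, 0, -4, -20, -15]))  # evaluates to [-20, -16, -15, -8, -5, -4, -1, 0, 13]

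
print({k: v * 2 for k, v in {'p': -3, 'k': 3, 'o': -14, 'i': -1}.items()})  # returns {'p': -6, 'k': 6, 'o': -28, 'i': -2}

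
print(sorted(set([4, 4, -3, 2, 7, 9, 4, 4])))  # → [-3, 2, 4, 7, 9]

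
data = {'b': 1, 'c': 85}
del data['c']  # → {'b': 1}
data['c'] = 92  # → {'b': 1, 'c': 92}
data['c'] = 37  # {'b': 1, 'c': 37}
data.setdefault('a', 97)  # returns 97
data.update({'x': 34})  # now {'b': 1, 'c': 37, 'a': 97, 'x': 34}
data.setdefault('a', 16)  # 97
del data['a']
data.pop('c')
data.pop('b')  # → 1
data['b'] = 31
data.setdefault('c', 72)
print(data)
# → {'x': 34, 'b': 31, 'c': 72}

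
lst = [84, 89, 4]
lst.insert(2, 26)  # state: [84, 89, 26, 4]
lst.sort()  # [4, 26, 84, 89]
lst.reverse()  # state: [89, 84, 26, 4]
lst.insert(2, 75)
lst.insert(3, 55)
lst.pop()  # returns 4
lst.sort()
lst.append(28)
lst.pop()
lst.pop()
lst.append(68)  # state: [26, 55, 75, 84, 68]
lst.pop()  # 68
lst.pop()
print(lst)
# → [26, 55, 75]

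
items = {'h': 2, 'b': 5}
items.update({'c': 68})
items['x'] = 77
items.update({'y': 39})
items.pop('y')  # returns 39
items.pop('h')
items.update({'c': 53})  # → {'b': 5, 'c': 53, 'x': 77}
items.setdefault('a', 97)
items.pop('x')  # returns 77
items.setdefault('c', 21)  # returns 53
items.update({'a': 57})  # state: {'b': 5, 'c': 53, 'a': 57}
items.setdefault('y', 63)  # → 63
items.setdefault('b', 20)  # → 5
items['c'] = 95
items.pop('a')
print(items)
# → {'b': 5, 'c': 95, 'y': 63}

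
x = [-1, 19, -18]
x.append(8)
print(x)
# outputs [-1, 19, -18, 8]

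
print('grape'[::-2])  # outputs eag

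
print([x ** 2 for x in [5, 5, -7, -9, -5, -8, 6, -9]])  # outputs [25, 25, 49, 81, 25, 64, 36, 81]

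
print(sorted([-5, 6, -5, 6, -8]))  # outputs [-8, -5, -5, 6, 6]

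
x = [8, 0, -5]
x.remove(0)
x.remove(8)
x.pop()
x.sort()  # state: []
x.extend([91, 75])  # [91, 75]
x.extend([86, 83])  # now [91, 75, 86, 83]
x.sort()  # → [75, 83, 86, 91]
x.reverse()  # [91, 86, 83, 75]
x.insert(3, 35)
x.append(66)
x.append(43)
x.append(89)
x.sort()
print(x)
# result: [35, 43, 66, 75, 83, 86, 89, 91]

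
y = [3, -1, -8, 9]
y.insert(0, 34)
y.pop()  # 9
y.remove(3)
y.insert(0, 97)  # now [97, 34, -1, -8]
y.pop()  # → -8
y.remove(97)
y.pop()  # -1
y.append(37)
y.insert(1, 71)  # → [34, 71, 37]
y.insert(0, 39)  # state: [39, 34, 71, 37]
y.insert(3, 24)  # [39, 34, 71, 24, 37]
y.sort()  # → [24, 34, 37, 39, 71]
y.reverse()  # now [71, 39, 37, 34, 24]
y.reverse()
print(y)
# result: [24, 34, 37, 39, 71]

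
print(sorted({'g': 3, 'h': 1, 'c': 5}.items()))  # [('c', 5), ('g', 3), ('h', 1)]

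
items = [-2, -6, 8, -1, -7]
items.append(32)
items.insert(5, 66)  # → [-2, -6, 8, -1, -7, 66, 32]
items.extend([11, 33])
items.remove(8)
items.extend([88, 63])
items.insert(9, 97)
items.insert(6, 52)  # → [-2, -6, -1, -7, 66, 32, 52, 11, 33, 88, 97, 63]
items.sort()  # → [-7, -6, -2, -1, 11, 32, 33, 52, 63, 66, 88, 97]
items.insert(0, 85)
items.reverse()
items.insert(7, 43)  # [97, 88, 66, 63, 52, 33, 32, 43, 11, -1, -2, -6, -7, 85]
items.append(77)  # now [97, 88, 66, 63, 52, 33, 32, 43, 11, -1, -2, -6, -7, 85, 77]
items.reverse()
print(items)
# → [77, 85, -7, -6, -2, -1, 11, 43, 32, 33, 52, 63, 66, 88, 97]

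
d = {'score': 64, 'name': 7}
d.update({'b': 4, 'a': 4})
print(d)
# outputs {'score': 64, 'name': 7, 'b': 4, 'a': 4}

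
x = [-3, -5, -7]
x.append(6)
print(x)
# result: [-3, -5, -7, 6]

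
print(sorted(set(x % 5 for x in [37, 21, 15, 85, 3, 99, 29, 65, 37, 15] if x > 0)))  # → [0, 1, 2, 3, 4]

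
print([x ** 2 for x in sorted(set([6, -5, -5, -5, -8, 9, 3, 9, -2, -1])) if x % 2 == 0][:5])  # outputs [64, 4, 36]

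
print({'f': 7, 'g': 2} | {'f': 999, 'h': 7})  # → {'f': 999, 'g': 2, 'h': 7}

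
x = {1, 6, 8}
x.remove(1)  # {6, 8}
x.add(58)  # {6, 8, 58}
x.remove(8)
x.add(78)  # {6, 58, 78}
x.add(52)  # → {6, 52, 58, 78}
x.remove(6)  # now {52, 58, 78}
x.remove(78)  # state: {52, 58}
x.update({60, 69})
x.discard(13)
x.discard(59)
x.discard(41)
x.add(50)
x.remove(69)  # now {50, 52, 58, 60}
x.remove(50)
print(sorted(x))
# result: [52, 58, 60]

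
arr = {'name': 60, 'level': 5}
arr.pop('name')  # 60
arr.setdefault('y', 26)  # 26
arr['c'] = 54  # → {'level': 5, 'y': 26, 'c': 54}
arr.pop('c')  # 54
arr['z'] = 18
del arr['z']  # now {'level': 5, 'y': 26}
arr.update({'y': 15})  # {'level': 5, 'y': 15}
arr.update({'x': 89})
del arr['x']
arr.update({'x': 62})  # {'level': 5, 'y': 15, 'x': 62}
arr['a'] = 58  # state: {'level': 5, 'y': 15, 'x': 62, 'a': 58}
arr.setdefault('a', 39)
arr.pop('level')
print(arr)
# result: {'y': 15, 'x': 62, 'a': 58}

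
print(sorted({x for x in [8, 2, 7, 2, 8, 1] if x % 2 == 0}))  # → [2, 8]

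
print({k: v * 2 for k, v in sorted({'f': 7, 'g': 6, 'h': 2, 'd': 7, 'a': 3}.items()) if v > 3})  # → {'d': 14, 'f': 14, 'g': 12}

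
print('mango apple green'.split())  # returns ['mango', 'apple', 'green']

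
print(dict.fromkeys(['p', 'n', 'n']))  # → {'p': None, 'n': None}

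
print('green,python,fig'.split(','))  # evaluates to ['green', 'python', 'fig']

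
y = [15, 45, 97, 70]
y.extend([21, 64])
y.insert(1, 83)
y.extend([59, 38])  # [15, 83, 45, 97, 70, 21, 64, 59, 38]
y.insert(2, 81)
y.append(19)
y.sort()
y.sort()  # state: [15, 19, 21, 38, 45, 59, 64, 70, 81, 83, 97]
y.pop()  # 97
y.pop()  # 83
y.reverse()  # [81, 70, 64, 59, 45, 38, 21, 19, 15]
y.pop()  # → 15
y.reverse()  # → [19, 21, 38, 45, 59, 64, 70, 81]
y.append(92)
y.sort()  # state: [19, 21, 38, 45, 59, 64, 70, 81, 92]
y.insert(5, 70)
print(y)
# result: [19, 21, 38, 45, 59, 70, 64, 70, 81, 92]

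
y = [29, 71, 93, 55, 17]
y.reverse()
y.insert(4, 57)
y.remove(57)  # [17, 55, 93, 71, 29]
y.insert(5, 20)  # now [17, 55, 93, 71, 29, 20]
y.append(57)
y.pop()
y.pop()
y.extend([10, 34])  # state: [17, 55, 93, 71, 29, 10, 34]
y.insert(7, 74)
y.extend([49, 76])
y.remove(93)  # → [17, 55, 71, 29, 10, 34, 74, 49, 76]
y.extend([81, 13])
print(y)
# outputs [17, 55, 71, 29, 10, 34, 74, 49, 76, 81, 13]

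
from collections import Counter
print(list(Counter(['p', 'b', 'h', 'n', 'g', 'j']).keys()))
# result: ['p', 'b', 'h', 'n', 'g', 'j']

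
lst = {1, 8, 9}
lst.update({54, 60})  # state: {1, 8, 9, 54, 60}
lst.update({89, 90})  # {1, 8, 9, 54, 60, 89, 90}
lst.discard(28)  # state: {1, 8, 9, 54, 60, 89, 90}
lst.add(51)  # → {1, 8, 9, 51, 54, 60, 89, 90}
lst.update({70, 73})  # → {1, 8, 9, 51, 54, 60, 70, 73, 89, 90}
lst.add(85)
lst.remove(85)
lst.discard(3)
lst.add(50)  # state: {1, 8, 9, 50, 51, 54, 60, 70, 73, 89, 90}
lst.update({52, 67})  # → {1, 8, 9, 50, 51, 52, 54, 60, 67, 70, 73, 89, 90}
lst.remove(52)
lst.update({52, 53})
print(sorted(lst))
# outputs [1, 8, 9, 50, 51, 52, 53, 54, 60, 67, 70, 73, 89, 90]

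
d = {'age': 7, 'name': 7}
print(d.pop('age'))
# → 7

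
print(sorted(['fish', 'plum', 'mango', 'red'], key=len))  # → ['red', 'fish', 'plum', 'mango']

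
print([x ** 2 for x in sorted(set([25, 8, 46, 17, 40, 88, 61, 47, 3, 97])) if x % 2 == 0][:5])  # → [64, 1600, 2116, 7744]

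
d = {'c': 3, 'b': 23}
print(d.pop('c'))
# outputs 3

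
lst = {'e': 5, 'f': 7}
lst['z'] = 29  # {'e': 5, 'f': 7, 'z': 29}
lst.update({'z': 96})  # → {'e': 5, 'f': 7, 'z': 96}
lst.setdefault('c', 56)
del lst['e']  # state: {'f': 7, 'z': 96, 'c': 56}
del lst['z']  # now {'f': 7, 'c': 56}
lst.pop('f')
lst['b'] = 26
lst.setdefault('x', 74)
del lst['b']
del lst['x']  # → {'c': 56}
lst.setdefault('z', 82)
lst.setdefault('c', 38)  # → 56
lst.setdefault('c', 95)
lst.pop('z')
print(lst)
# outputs {'c': 56}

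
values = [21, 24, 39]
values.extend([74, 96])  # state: [21, 24, 39, 74, 96]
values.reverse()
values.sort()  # [21, 24, 39, 74, 96]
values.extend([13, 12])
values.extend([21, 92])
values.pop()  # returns 92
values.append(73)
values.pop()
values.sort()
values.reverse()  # [96, 74, 39, 24, 21, 21, 13, 12]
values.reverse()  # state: [12, 13, 21, 21, 24, 39, 74, 96]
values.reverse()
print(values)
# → [96, 74, 39, 24, 21, 21, 13, 12]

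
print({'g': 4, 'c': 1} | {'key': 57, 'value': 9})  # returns {'g': 4, 'c': 1, 'key': 57, 'value': 9}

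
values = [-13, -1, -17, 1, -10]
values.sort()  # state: [-17, -13, -10, -1, 1]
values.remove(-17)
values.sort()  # [-13, -10, -1, 1]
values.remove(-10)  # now [-13, -1, 1]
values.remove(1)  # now [-13, -1]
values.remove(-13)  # [-1]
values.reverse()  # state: [-1]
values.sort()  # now [-1]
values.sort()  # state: [-1]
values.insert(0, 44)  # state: [44, -1]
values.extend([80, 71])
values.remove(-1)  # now [44, 80, 71]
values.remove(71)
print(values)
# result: [44, 80]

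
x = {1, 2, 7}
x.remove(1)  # {2, 7}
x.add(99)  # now {2, 7, 99}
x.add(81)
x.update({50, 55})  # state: {2, 7, 50, 55, 81, 99}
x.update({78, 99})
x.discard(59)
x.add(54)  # {2, 7, 50, 54, 55, 78, 81, 99}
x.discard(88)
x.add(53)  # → {2, 7, 50, 53, 54, 55, 78, 81, 99}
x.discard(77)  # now {2, 7, 50, 53, 54, 55, 78, 81, 99}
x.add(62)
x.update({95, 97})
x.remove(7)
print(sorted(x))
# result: [2, 50, 53, 54, 55, 62, 78, 81, 95, 97, 99]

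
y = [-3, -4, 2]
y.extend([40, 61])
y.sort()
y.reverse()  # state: [61, 40, 2, -3, -4]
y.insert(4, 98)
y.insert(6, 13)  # [61, 40, 2, -3, 98, -4, 13]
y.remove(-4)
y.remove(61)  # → [40, 2, -3, 98, 13]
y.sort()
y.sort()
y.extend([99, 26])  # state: [-3, 2, 13, 40, 98, 99, 26]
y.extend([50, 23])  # [-3, 2, 13, 40, 98, 99, 26, 50, 23]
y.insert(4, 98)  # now [-3, 2, 13, 40, 98, 98, 99, 26, 50, 23]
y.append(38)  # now [-3, 2, 13, 40, 98, 98, 99, 26, 50, 23, 38]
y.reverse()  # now [38, 23, 50, 26, 99, 98, 98, 40, 13, 2, -3]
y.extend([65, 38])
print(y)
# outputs [38, 23, 50, 26, 99, 98, 98, 40, 13, 2, -3, 65, 38]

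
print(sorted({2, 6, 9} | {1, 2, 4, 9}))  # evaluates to [1, 2, 4, 6, 9]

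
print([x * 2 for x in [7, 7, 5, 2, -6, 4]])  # [14, 14, 10, 4, -12, 8]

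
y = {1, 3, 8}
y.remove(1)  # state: {3, 8}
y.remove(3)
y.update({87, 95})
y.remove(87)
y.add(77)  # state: {8, 77, 95}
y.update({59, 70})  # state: {8, 59, 70, 77, 95}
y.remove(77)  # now {8, 59, 70, 95}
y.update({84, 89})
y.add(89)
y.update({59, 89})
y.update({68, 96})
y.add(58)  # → {8, 58, 59, 68, 70, 84, 89, 95, 96}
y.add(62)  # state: {8, 58, 59, 62, 68, 70, 84, 89, 95, 96}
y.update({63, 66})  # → {8, 58, 59, 62, 63, 66, 68, 70, 84, 89, 95, 96}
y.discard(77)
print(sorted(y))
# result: [8, 58, 59, 62, 63, 66, 68, 70, 84, 89, 95, 96]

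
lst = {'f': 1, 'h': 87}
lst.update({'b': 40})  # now {'f': 1, 'h': 87, 'b': 40}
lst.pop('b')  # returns 40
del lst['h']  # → {'f': 1}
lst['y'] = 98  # {'f': 1, 'y': 98}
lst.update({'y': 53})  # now {'f': 1, 'y': 53}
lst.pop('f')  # 1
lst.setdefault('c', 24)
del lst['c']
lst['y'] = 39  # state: {'y': 39}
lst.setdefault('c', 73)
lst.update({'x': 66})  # {'y': 39, 'c': 73, 'x': 66}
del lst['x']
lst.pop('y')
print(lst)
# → {'c': 73}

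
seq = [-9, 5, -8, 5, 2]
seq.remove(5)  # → [-9, -8, 5, 2]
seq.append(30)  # [-9, -8, 5, 2, 30]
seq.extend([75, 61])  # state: [-9, -8, 5, 2, 30, 75, 61]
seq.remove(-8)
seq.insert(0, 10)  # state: [10, -9, 5, 2, 30, 75, 61]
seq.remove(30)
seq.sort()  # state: [-9, 2, 5, 10, 61, 75]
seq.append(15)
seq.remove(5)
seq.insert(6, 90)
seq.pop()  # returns 90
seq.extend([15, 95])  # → [-9, 2, 10, 61, 75, 15, 15, 95]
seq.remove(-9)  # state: [2, 10, 61, 75, 15, 15, 95]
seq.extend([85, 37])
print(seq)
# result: [2, 10, 61, 75, 15, 15, 95, 85, 37]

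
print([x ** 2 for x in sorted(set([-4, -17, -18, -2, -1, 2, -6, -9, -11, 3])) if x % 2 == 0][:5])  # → [324, 36, 16, 4, 4]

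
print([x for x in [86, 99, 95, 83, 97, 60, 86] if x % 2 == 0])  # [86, 60, 86]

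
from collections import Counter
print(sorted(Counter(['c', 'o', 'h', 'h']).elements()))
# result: ['c', 'h', 'h', 'o']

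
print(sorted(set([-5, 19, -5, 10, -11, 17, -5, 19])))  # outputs [-11, -5, 10, 17, 19]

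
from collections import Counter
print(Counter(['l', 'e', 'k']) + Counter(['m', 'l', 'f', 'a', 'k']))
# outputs Counter({'l': 2, 'k': 2, 'e': 1, 'm': 1, 'f': 1, 'a': 1})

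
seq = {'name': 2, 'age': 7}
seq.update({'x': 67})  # {'name': 2, 'age': 7, 'x': 67}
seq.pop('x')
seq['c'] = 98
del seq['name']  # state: {'age': 7, 'c': 98}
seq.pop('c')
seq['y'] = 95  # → {'age': 7, 'y': 95}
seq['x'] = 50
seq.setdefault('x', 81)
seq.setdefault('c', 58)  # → 58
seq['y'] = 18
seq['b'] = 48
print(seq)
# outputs {'age': 7, 'y': 18, 'x': 50, 'c': 58, 'b': 48}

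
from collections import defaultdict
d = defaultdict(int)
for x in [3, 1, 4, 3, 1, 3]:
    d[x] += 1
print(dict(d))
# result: {3: 3, 1: 2, 4: 1}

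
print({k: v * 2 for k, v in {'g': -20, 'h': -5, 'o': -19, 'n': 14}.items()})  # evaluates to {'g': -40, 'h': -10, 'o': -38, 'n': 28}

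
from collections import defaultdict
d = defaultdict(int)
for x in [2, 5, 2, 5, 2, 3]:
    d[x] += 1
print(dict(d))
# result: {2: 3, 5: 2, 3: 1}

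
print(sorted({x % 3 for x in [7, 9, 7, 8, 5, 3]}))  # [0, 1, 2]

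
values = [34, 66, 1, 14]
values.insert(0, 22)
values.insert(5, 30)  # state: [22, 34, 66, 1, 14, 30]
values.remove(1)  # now [22, 34, 66, 14, 30]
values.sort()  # [14, 22, 30, 34, 66]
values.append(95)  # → [14, 22, 30, 34, 66, 95]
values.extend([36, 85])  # [14, 22, 30, 34, 66, 95, 36, 85]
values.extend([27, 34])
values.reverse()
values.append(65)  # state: [34, 27, 85, 36, 95, 66, 34, 30, 22, 14, 65]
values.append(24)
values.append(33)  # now [34, 27, 85, 36, 95, 66, 34, 30, 22, 14, 65, 24, 33]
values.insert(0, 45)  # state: [45, 34, 27, 85, 36, 95, 66, 34, 30, 22, 14, 65, 24, 33]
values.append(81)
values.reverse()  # [81, 33, 24, 65, 14, 22, 30, 34, 66, 95, 36, 85, 27, 34, 45]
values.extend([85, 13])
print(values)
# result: [81, 33, 24, 65, 14, 22, 30, 34, 66, 95, 36, 85, 27, 34, 45, 85, 13]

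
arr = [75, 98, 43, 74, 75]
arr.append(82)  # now [75, 98, 43, 74, 75, 82]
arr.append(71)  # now [75, 98, 43, 74, 75, 82, 71]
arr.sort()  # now [43, 71, 74, 75, 75, 82, 98]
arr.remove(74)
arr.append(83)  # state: [43, 71, 75, 75, 82, 98, 83]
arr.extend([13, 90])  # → [43, 71, 75, 75, 82, 98, 83, 13, 90]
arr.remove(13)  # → [43, 71, 75, 75, 82, 98, 83, 90]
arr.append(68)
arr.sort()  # [43, 68, 71, 75, 75, 82, 83, 90, 98]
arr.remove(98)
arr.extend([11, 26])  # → [43, 68, 71, 75, 75, 82, 83, 90, 11, 26]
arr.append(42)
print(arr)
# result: [43, 68, 71, 75, 75, 82, 83, 90, 11, 26, 42]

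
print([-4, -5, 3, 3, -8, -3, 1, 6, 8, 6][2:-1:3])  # [3, -3, 8]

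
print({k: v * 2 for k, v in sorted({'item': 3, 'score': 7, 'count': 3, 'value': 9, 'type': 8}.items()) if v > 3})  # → {'score': 14, 'type': 16, 'value': 18}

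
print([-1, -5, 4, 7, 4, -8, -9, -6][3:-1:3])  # [7, -9]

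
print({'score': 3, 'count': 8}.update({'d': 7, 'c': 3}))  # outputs None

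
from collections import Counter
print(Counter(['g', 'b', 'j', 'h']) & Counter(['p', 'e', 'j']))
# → Counter({'j': 1})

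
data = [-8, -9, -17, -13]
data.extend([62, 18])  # [-8, -9, -17, -13, 62, 18]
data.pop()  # 18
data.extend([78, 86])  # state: [-8, -9, -17, -13, 62, 78, 86]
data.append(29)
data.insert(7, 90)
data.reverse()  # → [29, 90, 86, 78, 62, -13, -17, -9, -8]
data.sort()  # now [-17, -13, -9, -8, 29, 62, 78, 86, 90]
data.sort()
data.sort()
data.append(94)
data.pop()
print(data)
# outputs [-17, -13, -9, -8, 29, 62, 78, 86, 90]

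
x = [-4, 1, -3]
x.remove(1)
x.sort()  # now [-4, -3]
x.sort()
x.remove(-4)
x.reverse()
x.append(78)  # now [-3, 78]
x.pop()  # 78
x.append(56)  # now [-3, 56]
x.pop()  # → 56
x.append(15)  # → [-3, 15]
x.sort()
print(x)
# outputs [-3, 15]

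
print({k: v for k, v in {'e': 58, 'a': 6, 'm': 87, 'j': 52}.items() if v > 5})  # {'e': 58, 'a': 6, 'm': 87, 'j': 52}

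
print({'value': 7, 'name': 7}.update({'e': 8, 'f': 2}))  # None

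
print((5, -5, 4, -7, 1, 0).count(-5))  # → 1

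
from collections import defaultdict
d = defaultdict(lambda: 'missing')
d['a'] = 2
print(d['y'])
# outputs missing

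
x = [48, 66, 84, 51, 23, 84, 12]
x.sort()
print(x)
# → [12, 23, 48, 51, 66, 84, 84]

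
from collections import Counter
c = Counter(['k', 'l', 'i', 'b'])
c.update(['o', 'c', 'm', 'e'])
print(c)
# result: Counter({'k': 1, 'l': 1, 'i': 1, 'b': 1, 'o': 1, 'c': 1, 'm': 1, 'e': 1})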